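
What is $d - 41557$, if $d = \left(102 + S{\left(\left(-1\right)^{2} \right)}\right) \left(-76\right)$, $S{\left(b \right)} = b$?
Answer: $-49385$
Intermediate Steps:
$d = -7828$ ($d = \left(102 + \left(-1\right)^{2}\right) \left(-76\right) = \left(102 + 1\right) \left(-76\right) = 103 \left(-76\right) = -7828$)
$d - 41557 = -7828 - 41557 = -49385$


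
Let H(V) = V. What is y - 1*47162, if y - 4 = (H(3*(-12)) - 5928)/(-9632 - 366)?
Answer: -235739860/4999 ≈ -47157.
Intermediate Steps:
y = 22978/4999 (y = 4 + (3*(-12) - 5928)/(-9632 - 366) = 4 + (-36 - 5928)/(-9998) = 4 - 5964*(-1/9998) = 4 + 2982/4999 = 22978/4999 ≈ 4.5965)
y - 1*47162 = 22978/4999 - 1*47162 = 22978/4999 - 47162 = -235739860/4999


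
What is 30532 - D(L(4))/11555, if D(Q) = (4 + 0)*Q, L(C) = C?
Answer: 352797244/11555 ≈ 30532.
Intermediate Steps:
D(Q) = 4*Q
30532 - D(L(4))/11555 = 30532 - 4*4/11555 = 30532 - 16/11555 = 352797244/11555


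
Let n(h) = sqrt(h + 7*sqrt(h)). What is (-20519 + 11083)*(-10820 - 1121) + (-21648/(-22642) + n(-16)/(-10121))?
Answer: 1275596810420/11321 - 2*sqrt(-4 + 7*I)/10121 ≈ 1.1268e+8 - 0.00048529*I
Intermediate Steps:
(-20519 + 11083)*(-10820 - 1121) + (-21648/(-22642) + n(-16)/(-10121)) = (-20519 + 11083)*(-10820 - 1121) + (-21648/(-22642) + sqrt(-16 + 7*sqrt(-16))/(-10121)) = -9436*(-11941) + (-21648*(-1/22642) + sqrt(-16 + 7*(4*I))*(-1/10121)) = 112675276 + (10824/11321 + sqrt(-16 + 28*I)*(-1/10121)) = 112675276 + (10824/11321 - sqrt(-16 + 28*I)/10121) = 1275596810420/11321 - sqrt(-16 + 28*I)/10121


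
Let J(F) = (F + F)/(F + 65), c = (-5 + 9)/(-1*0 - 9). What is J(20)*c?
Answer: -32/153 ≈ -0.20915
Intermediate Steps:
c = -4/9 (c = 4/(0 - 9) = 4/(-9) = 4*(-⅑) = -4/9 ≈ -0.44444)
J(F) = 2*F/(65 + F) (J(F) = (2*F)/(65 + F) = 2*F/(65 + F))
J(20)*c = (2*20/(65 + 20))*(-4/9) = (2*20/85)*(-4/9) = (2*20*(1/85))*(-4/9) = (8/17)*(-4/9) = -32/153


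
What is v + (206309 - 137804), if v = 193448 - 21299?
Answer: 240654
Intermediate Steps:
v = 172149
v + (206309 - 137804) = 172149 + (206309 - 137804) = 172149 + 68505 = 240654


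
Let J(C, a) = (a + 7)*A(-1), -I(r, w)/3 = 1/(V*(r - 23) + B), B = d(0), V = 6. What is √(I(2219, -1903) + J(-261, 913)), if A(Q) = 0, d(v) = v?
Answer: I*√122/732 ≈ 0.015089*I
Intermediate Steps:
B = 0
I(r, w) = -3/(-138 + 6*r) (I(r, w) = -3/(6*(r - 23) + 0) = -3/(6*(-23 + r) + 0) = -3/((-138 + 6*r) + 0) = -3/(-138 + 6*r))
J(C, a) = 0 (J(C, a) = (a + 7)*0 = (7 + a)*0 = 0)
√(I(2219, -1903) + J(-261, 913)) = √(-1/(-46 + 2*2219) + 0) = √(-1/(-46 + 4438) + 0) = √(-1/4392 + 0) = √(-1/4392) = I*√122/732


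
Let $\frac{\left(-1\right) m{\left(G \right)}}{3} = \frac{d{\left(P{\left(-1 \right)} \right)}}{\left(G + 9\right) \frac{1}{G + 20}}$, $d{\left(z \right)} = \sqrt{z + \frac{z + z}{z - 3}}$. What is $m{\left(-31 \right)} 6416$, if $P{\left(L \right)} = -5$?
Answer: $- 4812 i \sqrt{15} \approx - 18637.0 i$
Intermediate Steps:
$d{\left(z \right)} = \sqrt{z + \frac{2 z}{-3 + z}}$
$m{\left(G \right)} = - \frac{3 i \sqrt{15} \left(20 + G\right)}{2 \left(9 + G\right)}$ ($m{\left(G \right)} = - 3 \frac{\sqrt{- \frac{5 \left(-1 - 5\right)}{-3 - 5}}}{\left(G + 9\right) \frac{1}{G + 20}} = - 3 \frac{\sqrt{\left(-5\right) \frac{1}{-8} \left(-6\right)}}{\left(9 + G\right) \frac{1}{20 + G}} = - 3 \frac{\sqrt{\left(-5\right) \left(- \frac{1}{8}\right) \left(-6\right)}}{\frac{1}{20 + G} \left(9 + G\right)} = - 3 \sqrt{- \frac{15}{4}} \frac{20 + G}{9 + G} = - 3 \frac{i \sqrt{15}}{2} \frac{20 + G}{9 + G} = - 3 \frac{i \sqrt{15} \left(20 + G\right)}{2 \left(9 + G\right)} = - \frac{3 i \sqrt{15} \left(20 + G\right)}{2 \left(9 + G\right)}$)
$m{\left(-31 \right)} 6416 = \frac{3 i \sqrt{15} \left(-20 - -31\right)}{2 \left(9 - 31\right)} 6416 = \frac{3 i \sqrt{15} \left(-20 + 31\right)}{2 \left(-22\right)} 6416 = \frac{3}{2} i \sqrt{15} \left(- \frac{1}{22}\right) 11 \cdot 6416 = - \frac{3 i \sqrt{15}}{4} \cdot 6416 = - 4812 i \sqrt{15}$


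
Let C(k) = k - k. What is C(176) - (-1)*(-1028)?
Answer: -1028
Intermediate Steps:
C(k) = 0
C(176) - (-1)*(-1028) = 0 - (-1)*(-1028) = 0 - 1*1028 = 0 - 1028 = -1028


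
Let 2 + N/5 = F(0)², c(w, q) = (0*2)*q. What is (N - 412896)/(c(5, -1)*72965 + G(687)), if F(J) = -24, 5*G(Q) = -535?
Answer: 410026/107 ≈ 3832.0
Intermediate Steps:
G(Q) = -107 (G(Q) = (⅕)*(-535) = -107)
c(w, q) = 0 (c(w, q) = 0*q = 0)
N = 2870 (N = -10 + 5*(-24)² = -10 + 5*576 = -10 + 2880 = 2870)
(N - 412896)/(c(5, -1)*72965 + G(687)) = (2870 - 412896)/(0*72965 - 107) = -410026/(0 - 107) = -410026/(-107) = -410026*(-1/107) = 410026/107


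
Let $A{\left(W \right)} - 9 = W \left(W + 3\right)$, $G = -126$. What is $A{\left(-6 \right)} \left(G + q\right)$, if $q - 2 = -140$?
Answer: $-7128$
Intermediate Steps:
$A{\left(W \right)} = 9 + W \left(3 + W\right)$ ($A{\left(W \right)} = 9 + W \left(W + 3\right) = 9 + W \left(3 + W\right)$)
$q = -138$ ($q = 2 - 140 = -138$)
$A{\left(-6 \right)} \left(G + q\right) = \left(9 + \left(-6\right)^{2} + 3 \left(-6\right)\right) \left(-126 - 138\right) = \left(9 + 36 - 18\right) \left(-264\right) = 27 \left(-264\right) = -7128$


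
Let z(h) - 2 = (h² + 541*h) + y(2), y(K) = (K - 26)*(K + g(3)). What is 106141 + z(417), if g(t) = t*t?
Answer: 505365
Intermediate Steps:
g(t) = t²
y(K) = (-26 + K)*(9 + K) (y(K) = (K - 26)*(K + 3²) = (-26 + K)*(K + 9) = (-26 + K)*(9 + K))
z(h) = -262 + h² + 541*h (z(h) = 2 + ((h² + 541*h) + (-234 + 2² - 17*2)) = 2 + ((h² + 541*h) + (-234 + 4 - 34)) = 2 + ((h² + 541*h) - 264) = 2 + (-264 + h² + 541*h) = -262 + h² + 541*h)
106141 + z(417) = 106141 + (-262 + 417² + 541*417) = 106141 + (-262 + 173889 + 225597) = 106141 + 399224 = 505365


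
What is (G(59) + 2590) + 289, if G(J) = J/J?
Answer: 2880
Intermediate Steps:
G(J) = 1
(G(59) + 2590) + 289 = (1 + 2590) + 289 = 2591 + 289 = 2880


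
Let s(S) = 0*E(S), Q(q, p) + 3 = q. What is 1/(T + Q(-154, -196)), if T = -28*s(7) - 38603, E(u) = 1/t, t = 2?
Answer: -1/38760 ≈ -2.5800e-5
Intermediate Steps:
Q(q, p) = -3 + q
E(u) = 1/2
s(S) = 0 (s(S) = 0*(1/2) = 0)
T = -38603 (T = -28*0 - 38603 = 0 - 38603 = -38603)
1/(T + Q(-154, -196)) = 1/(-38603 + (-3 - 154)) = 1/(-38603 - 157) = 1/(-38760) = -1/38760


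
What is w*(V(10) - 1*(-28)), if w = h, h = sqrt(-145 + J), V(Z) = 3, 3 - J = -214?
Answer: 186*sqrt(2) ≈ 263.04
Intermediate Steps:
J = 217 (J = 3 - 1*(-214) = 3 + 214 = 217)
h = 6*sqrt(2) (h = sqrt(-145 + 217) = sqrt(72) = 6*sqrt(2) ≈ 8.4853)
w = 6*sqrt(2) ≈ 8.4853
w*(V(10) - 1*(-28)) = (6*sqrt(2))*(3 - 1*(-28)) = (6*sqrt(2))*(3 + 28) = (6*sqrt(2))*31 = 186*sqrt(2)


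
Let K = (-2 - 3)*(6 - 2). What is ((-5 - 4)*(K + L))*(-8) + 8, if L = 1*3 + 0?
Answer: -1216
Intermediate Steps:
K = -20 (K = -5*4 = -20)
L = 3 (L = 3 + 0 = 3)
((-5 - 4)*(K + L))*(-8) + 8 = ((-5 - 4)*(-20 + 3))*(-8) + 8 = -9*(-17)*(-8) + 8 = 153*(-8) + 8 = -1224 + 8 = -1216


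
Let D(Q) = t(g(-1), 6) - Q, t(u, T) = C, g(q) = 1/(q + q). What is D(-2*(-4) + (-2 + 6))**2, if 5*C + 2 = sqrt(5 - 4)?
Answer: 3721/25 ≈ 148.84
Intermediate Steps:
g(q) = 1/(2*q)
C = -1/5 (C = -2/5 + sqrt(5 - 4)/5 = -2/5 + sqrt(1)/5 = -2/5 + (1/5)*1 = -2/5 + 1/5 = -1/5 ≈ -0.20000)
t(u, T) = -1/5
D(Q) = -1/5 - Q
D(-2*(-4) + (-2 + 6))**2 = (-1/5 - (-2*(-4) + (-2 + 6)))**2 = (-1/5 - (8 + 4))**2 = (-1/5 - 1*12)**2 = (-1/5 - 12)**2 = (-61/5)**2 = 3721/25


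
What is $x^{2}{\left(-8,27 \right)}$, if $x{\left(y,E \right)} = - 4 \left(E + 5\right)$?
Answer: $16384$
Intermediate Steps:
$x{\left(y,E \right)} = -20 - 4 E$ ($x{\left(y,E \right)} = - 4 \left(5 + E\right) = -20 - 4 E$)
$x^{2}{\left(-8,27 \right)} = \left(-20 - 108\right)^{2} = \left(-128\right)^{2} = 16384$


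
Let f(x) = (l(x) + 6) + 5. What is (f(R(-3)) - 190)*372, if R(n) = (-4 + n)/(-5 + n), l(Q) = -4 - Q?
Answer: -136803/2 ≈ -68402.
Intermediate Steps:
R(n) = (-4 + n)/(-5 + n)
f(x) = 7 - x (f(x) = ((-4 - x) + 6) + 5 = (2 - x) + 5 = 7 - x)
(f(R(-3)) - 190)*372 = ((7 - (-4 - 3)/(-5 - 3)) - 190)*372 = ((7 - (-7)/(-8)) - 190)*372 = ((7 - (-1)*(-7)/8) - 190)*372 = ((7 - 1*7/8) - 190)*372 = ((7 - 7/8) - 190)*372 = (49/8 - 190)*372 = -1471/8*372 = -136803/2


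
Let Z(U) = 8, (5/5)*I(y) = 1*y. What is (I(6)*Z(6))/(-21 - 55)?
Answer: -12/19 ≈ -0.63158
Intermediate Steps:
I(y) = y (I(y) = 1*y = y)
(I(6)*Z(6))/(-21 - 55) = (6*8)/(-21 - 55) = 48/(-76) = 48*(-1/76) = -12/19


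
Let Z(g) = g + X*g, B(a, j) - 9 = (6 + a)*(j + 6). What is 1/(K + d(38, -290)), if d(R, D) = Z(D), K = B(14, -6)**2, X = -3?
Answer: 1/661 ≈ 0.0015129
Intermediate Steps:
B(a, j) = 9 + (6 + a)*(6 + j) (B(a, j) = 9 + (6 + a)*(j + 6) = 9 + (6 + a)*(6 + j))
Z(g) = -2*g (Z(g) = g - 3*g = -2*g)
K = 81 (K = (45 + 6*14 + 6*(-6) + 14*(-6))**2 = (45 + 84 - 36 - 84)**2 = 9**2 = 81)
d(R, D) = -2*D
1/(K + d(38, -290)) = 1/(81 - 2*(-290)) = 1/(81 + 580) = 1/661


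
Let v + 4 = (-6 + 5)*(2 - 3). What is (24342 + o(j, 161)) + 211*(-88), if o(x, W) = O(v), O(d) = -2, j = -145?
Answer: 5772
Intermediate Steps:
v = -3 (v = -4 + (-6 + 5)*(2 - 3) = -4 - 1*(-1) = -4 + 1 = -3)
o(x, W) = -2
(24342 + o(j, 161)) + 211*(-88) = (24342 - 2) + 211*(-88) = 24340 - 18568 = 5772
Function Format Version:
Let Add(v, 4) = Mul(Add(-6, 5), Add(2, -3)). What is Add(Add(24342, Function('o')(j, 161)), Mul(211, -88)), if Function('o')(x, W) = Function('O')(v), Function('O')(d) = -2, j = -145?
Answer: 5772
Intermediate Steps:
v = -3 (v = Add(-4, Mul(Add(-6, 5), Add(2, -3))) = Add(-4, Mul(-1, -1)) = Add(-4, 1) = -3)
Function('o')(x, W) = -2
Add(Add(24342, Function('o')(j, 161)), Mul(211, -88)) = Add(Add(24342, -2), Mul(211, -88)) = Add(24340, -18568) = 5772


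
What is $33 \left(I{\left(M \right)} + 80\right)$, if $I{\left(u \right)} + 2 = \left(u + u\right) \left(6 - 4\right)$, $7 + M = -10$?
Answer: $330$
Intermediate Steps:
$M = -17$ ($M = -7 - 10 = -17$)
$I{\left(u \right)} = -2 + 4 u$ ($I{\left(u \right)} = -2 + \left(u + u\right) \left(6 - 4\right) = -2 + 2 u 2 = -2 + 4 u$)
$33 \left(I{\left(M \right)} + 80\right) = 33 \left(\left(-2 + 4 \left(-17\right)\right) + 80\right) = 33 \left(\left(-2 - 68\right) + 80\right) = 33 \left(-70 + 80\right) = 33 \cdot 10 = 330$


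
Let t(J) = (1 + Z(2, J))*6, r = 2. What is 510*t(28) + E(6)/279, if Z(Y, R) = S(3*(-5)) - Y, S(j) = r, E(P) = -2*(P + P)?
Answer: 284572/93 ≈ 3059.9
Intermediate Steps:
E(P) = -4*P
S(j) = 2
Z(Y, R) = 2 - Y
t(J) = 6 (t(J) = (1 + (2 - 1*2))*6 = (1 + (2 - 2))*6 = (1 + 0)*6 = 1*6 = 6)
510*t(28) + E(6)/279 = 510*6 - 4*6/279 = 3060 - 24*1/279 = 3060 - 8/93 = 284572/93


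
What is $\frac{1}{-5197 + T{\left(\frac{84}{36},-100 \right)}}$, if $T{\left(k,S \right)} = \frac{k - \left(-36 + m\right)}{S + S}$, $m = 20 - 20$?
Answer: $- \frac{120}{623663} \approx -0.00019241$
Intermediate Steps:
$m = 0$ ($m = 20 - 20 = 0$)
$T{\left(k,S \right)} = \frac{36 + k}{2 S}$ ($T{\left(k,S \right)} = \frac{k + \left(36 - 0\right)}{S + S} = \frac{k + \left(36 + 0\right)}{2 S} = \left(k + 36\right) \frac{1}{2 S} = \left(36 + k\right) \frac{1}{2 S} = \frac{36 + k}{2 S}$)
$\frac{1}{-5197 + T{\left(\frac{84}{36},-100 \right)}} = \frac{1}{-5197 + \frac{36 + \frac{84}{36}}{2 \left(-100\right)}} = \frac{1}{-5197 + \frac{1}{2} \left(- \frac{1}{100}\right) \left(36 + 84 \cdot \frac{1}{36}\right)} = \frac{1}{-5197 + \frac{1}{2} \left(- \frac{1}{100}\right) \left(36 + \frac{7}{3}\right)} = \frac{1}{-5197 + \frac{1}{2} \left(- \frac{1}{100}\right) \frac{115}{3}} = \frac{1}{-5197 - \frac{23}{120}} = \frac{1}{- \frac{623663}{120}} = - \frac{120}{623663}$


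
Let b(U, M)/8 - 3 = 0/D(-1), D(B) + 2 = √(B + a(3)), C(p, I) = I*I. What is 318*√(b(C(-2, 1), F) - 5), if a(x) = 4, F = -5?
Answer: 318*√19 ≈ 1386.1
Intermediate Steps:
C(p, I) = I²
D(B) = -2 + √(4 + B) (D(B) = -2 + √(B + 4) = -2 + √(4 + B))
b(U, M) = 24 (b(U, M) = 24 + 8*(0/(-2 + √(4 - 1))) = 24 + 8*(0/(-2 + √3)) = 24 + 8*0 = 24 + 0 = 24)
318*√(b(C(-2, 1), F) - 5) = 318*√(24 - 5) = 318*√19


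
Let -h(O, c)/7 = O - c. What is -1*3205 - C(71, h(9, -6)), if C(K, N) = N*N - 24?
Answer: -14206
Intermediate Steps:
h(O, c) = -7*O + 7*c (h(O, c) = -7*(O - c) = -7*O + 7*c)
C(K, N) = -24 + N² (C(K, N) = N² - 24 = -24 + N²)
-1*3205 - C(71, h(9, -6)) = -1*3205 - (-24 + (-7*9 + 7*(-6))²) = -3205 - (-24 + (-63 - 42)²) = -3205 - (-24 + (-105)²) = -3205 - (-24 + 11025) = -3205 - 1*11001 = -3205 - 11001 = -14206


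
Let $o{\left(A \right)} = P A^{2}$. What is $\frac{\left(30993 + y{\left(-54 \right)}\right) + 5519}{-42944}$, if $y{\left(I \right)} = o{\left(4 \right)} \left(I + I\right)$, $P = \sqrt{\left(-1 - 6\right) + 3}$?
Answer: $- \frac{1141}{1342} + \frac{54 i}{671} \approx -0.85022 + 0.080477 i$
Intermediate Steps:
$P = 2 i$ ($P = \sqrt{\left(-1 - 6\right) + 3} = \sqrt{-7 + 3} = \sqrt{-4} = 2 i \approx 2.0 i$)
$o{\left(A \right)} = 2 i A^{2}$
$y{\left(I \right)} = 64 i I$ ($y{\left(I \right)} = 2 i 4^{2} \left(I + I\right) = 2 i 16 \cdot 2 I = 32 i 2 I = 64 i I$)
$\frac{\left(30993 + y{\left(-54 \right)}\right) + 5519}{-42944} = \frac{\left(30993 + 64 i \left(-54\right)\right) + 5519}{-42944} = \left(\left(30993 - 3456 i\right) + 5519\right) \left(- \frac{1}{42944}\right) = \left(36512 - 3456 i\right) \left(- \frac{1}{42944}\right) = - \frac{1141}{1342} + \frac{54 i}{671}$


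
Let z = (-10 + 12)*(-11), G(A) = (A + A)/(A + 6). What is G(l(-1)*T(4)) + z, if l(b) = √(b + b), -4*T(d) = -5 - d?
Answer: 4*(-15*√2 + 44*I)/(-8*I + 3*√2) ≈ -21.561 + 0.82783*I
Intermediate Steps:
T(d) = 5/4 + d/4 (T(d) = -(-5 - d)/4 = 5/4 + d/4)
l(b) = √2*√b (l(b) = √(2*b) = √2*√b)
G(A) = 2*A/(6 + A) (G(A) = (2*A)/(6 + A) = 2*A/(6 + A))
z = -22 (z = 2*(-11) = -22)
G(l(-1)*T(4)) + z = 2*((√2*√(-1))*(5/4 + (¼)*4))/(6 + (√2*√(-1))*(5/4 + (¼)*4)) - 22 = 2*((√2*I)*(5/4 + 1))/(6 + (√2*I)*(5/4 + 1)) - 22 = 2*((I*√2)*(9/4))/(6 + (I*√2)*(9/4)) - 22 = 2*(9*I*√2/4)/(6 + 9*I*√2/4) - 22 = 9*I*√2/(2*(6 + 9*I*√2/4)) - 22 = -22 + 9*I*√2/(2*(6 + 9*I*√2/4))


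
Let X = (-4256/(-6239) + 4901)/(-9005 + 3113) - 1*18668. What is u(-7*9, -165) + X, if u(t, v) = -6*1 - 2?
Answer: -228854617561/12253396 ≈ -18677.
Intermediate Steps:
u(t, v) = -8 (u(t, v) = -6 - 2 = -8)
X = -228756590393/12253396 (X = (-4256*(-1/6239) + 4901)/(-5892) - 18668 = (4256/6239 + 4901)*(-1/5892) - 18668 = (30581595/6239)*(-1/5892) - 18668 = -10193865/12253396 - 18668 = -228756590393/12253396 ≈ -18669.)
u(-7*9, -165) + X = -8 - 228756590393/12253396 = -228854617561/12253396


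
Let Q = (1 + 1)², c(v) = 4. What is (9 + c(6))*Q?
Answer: 52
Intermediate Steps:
Q = 4 (Q = 2² = 4)
(9 + c(6))*Q = (9 + 4)*4 = 13*4 = 52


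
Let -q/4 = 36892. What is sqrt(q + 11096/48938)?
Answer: 2*I*sqrt(22088385566709)/24469 ≈ 384.15*I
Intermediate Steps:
q = -147568 (q = -4*36892 = -147568)
sqrt(q + 11096/48938) = sqrt(-147568 + 11096/48938) = sqrt(-147568 + 11096*(1/48938)) = sqrt(-147568 + 5548/24469) = sqrt(-3610835844/24469) = 2*I*sqrt(22088385566709)/24469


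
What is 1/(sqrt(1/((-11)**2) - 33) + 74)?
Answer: 4477/333294 - 11*I*sqrt(998)/333294 ≈ 0.013433 - 0.0010426*I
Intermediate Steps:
1/(sqrt(1/((-11)**2) - 33) + 74) = 1/(sqrt(1/121 - 33) + 74) = 1/(sqrt(-3992/121) + 74) = 1/(2*I*sqrt(998)/11 + 74) = 1/(74 + 2*I*sqrt(998)/11)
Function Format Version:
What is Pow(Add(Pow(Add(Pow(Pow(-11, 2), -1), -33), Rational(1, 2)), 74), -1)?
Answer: Add(Rational(4477, 333294), Mul(Rational(-11, 333294), I, Pow(998, Rational(1, 2)))) ≈ Add(0.013433, Mul(-0.0010426, I))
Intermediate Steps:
Pow(Add(Pow(Add(Pow(Pow(-11, 2), -1), -33), Rational(1, 2)), 74), -1) = Pow(Add(Pow(Add(Pow(121, -1), -33), Rational(1, 2)), 74), -1) = Pow(Add(Pow(Add(Rational(1, 121), -33), Rational(1, 2)), 74), -1) = Pow(Add(Pow(Rational(-3992, 121), Rational(1, 2)), 74), -1) = Pow(Add(Mul(Rational(2, 11), I, Pow(998, Rational(1, 2))), 74), -1) = Pow(Add(74, Mul(Rational(2, 11), I, Pow(998, Rational(1, 2)))), -1)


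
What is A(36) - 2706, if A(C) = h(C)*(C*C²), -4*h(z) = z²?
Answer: -15119250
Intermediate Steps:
h(z) = -z²/4
A(C) = -C⁵/4 (A(C) = (-C²/4)*(C*C²) = (-C²/4)*C³ = -C⁵/4)
A(36) - 2706 = -¼*36⁵ - 2706 = -¼*60466176 - 2706 = -15116544 - 2706 = -15119250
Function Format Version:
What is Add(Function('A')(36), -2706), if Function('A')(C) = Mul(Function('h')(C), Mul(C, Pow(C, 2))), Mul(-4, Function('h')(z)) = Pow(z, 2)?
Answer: -15119250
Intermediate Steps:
Function('h')(z) = Mul(Rational(-1, 4), Pow(z, 2))
Function('A')(C) = Mul(Rational(-1, 4), Pow(C, 5)) (Function('A')(C) = Mul(Mul(Rational(-1, 4), Pow(C, 2)), Mul(C, Pow(C, 2))) = Mul(Mul(Rational(-1, 4), Pow(C, 2)), Pow(C, 3)) = Mul(Rational(-1, 4), Pow(C, 5)))
Add(Function('A')(36), -2706) = Add(Mul(Rational(-1, 4), Pow(36, 5)), -2706) = Add(Mul(Rational(-1, 4), 60466176), -2706) = Add(-15116544, -2706) = -15119250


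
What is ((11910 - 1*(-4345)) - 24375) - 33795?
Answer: -41915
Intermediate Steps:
((11910 - 1*(-4345)) - 24375) - 33795 = ((11910 + 4345) - 24375) - 33795 = (16255 - 24375) - 33795 = -8120 - 33795 = -41915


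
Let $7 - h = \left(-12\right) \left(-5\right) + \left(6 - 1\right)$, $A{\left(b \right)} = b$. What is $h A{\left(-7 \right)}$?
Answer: $406$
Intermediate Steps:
$h = -58$ ($h = 7 - \left(\left(-12\right) \left(-5\right) + \left(6 - 1\right)\right) = 7 - \left(60 + 5\right) = 7 - 65 = -58$)
$h A{\left(-7 \right)} = \left(-58\right) \left(-7\right) = 406$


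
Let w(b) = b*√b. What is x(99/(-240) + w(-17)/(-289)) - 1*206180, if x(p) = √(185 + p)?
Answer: -206180 + √(21338315 + 6800*I*√17)/340 ≈ -2.0617e+5 + 0.0089257*I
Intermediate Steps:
w(b) = b^(3/2)
x(99/(-240) + w(-17)/(-289)) - 1*206180 = √(185 + (99/(-240) + (-17)^(3/2)/(-289))) - 1*206180 = √(185 + (99*(-1/240) - 17*I*√17*(-1/289))) - 206180 = √(185 + (-33/80 + I*√17/17)) - 206180 = √(14767/80 + I*√17/17) - 206180 = -206180 + √(14767/80 + I*√17/17)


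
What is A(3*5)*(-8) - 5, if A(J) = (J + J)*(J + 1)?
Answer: -3845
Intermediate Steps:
A(J) = 2*J*(1 + J) (A(J) = (2*J)*(1 + J) = 2*J*(1 + J))
A(3*5)*(-8) - 5 = (2*(3*5)*(1 + 3*5))*(-8) - 5 = (2*15*(1 + 15))*(-8) - 5 = (2*15*16)*(-8) - 5 = 480*(-8) - 5 = -3840 - 5 = -3845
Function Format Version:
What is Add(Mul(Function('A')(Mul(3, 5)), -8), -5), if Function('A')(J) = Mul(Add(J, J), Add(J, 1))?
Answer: -3845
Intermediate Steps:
Function('A')(J) = Mul(2, J, Add(1, J)) (Function('A')(J) = Mul(Mul(2, J), Add(1, J)) = Mul(2, J, Add(1, J)))
Add(Mul(Function('A')(Mul(3, 5)), -8), -5) = Add(Mul(Mul(2, Mul(3, 5), Add(1, Mul(3, 5))), -8), -5) = Add(Mul(Mul(2, 15, Add(1, 15)), -8), -5) = Add(Mul(Mul(2, 15, 16), -8), -5) = Add(Mul(480, -8), -5) = Add(-3840, -5) = -3845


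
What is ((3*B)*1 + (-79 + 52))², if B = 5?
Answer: 144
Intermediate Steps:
((3*B)*1 + (-79 + 52))² = ((3*5)*1 + (-79 + 52))² = (15*1 - 27)² = (15 - 27)² = (-12)² = 144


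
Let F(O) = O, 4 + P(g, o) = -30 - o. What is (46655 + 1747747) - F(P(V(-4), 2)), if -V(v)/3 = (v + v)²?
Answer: 1794438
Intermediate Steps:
V(v) = -12*v² (V(v) = -3*(v + v)² = -3*4*v² = -12*v²)
P(g, o) = -34 - o (P(g, o) = -4 + (-30 - o) = -34 - o)
(46655 + 1747747) - F(P(V(-4), 2)) = (46655 + 1747747) - (-34 - 1*2) = 1794402 - (-34 - 2) = 1794402 - 1*(-36) = 1794402 + 36 = 1794438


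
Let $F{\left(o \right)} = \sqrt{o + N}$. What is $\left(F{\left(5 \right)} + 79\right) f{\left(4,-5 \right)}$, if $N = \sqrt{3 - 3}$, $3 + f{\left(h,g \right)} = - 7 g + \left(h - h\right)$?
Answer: $2528 + 32 \sqrt{5} \approx 2599.6$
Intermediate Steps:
$f{\left(h,g \right)} = -3 - 7 g$ ($f{\left(h,g \right)} = -3 + \left(- 7 g + \left(h - h\right)\right) = -3 + \left(- 7 g + 0\right) = -3 - 7 g$)
$N = 0$ ($N = \sqrt{0} = 0$)
$F{\left(o \right)} = \sqrt{o}$ ($F{\left(o \right)} = \sqrt{o + 0} = \sqrt{o}$)
$\left(F{\left(5 \right)} + 79\right) f{\left(4,-5 \right)} = \left(\sqrt{5} + 79\right) \left(-3 - -35\right) = \left(79 + \sqrt{5}\right) \left(-3 + 35\right) = \left(79 + \sqrt{5}\right) 32 = 2528 + 32 \sqrt{5}$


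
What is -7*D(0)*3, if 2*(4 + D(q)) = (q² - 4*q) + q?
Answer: 84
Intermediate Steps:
D(q) = -4 + q²/2 - 3*q/2 (D(q) = -4 + ((q² - 4*q) + q)/2 = -4 + (q² - 3*q)/2 = -4 + (q²/2 - 3*q/2) = -4 + q²/2 - 3*q/2)
-7*D(0)*3 = -7*(-4 + (½)*0² - 3/2*0)*3 = -7*(-4 + (½)*0 + 0)*3 = -7*(-4 + 0 + 0)*3 = -7*(-4)*3 = 28*3 = 84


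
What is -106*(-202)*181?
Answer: 3875572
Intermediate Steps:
-106*(-202)*181 = 21412*181 = 3875572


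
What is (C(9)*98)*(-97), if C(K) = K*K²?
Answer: -6929874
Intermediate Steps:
C(K) = K³
(C(9)*98)*(-97) = (9³*98)*(-97) = (729*98)*(-97) = 71442*(-97) = -6929874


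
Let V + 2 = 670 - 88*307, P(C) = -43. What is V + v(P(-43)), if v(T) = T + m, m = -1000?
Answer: -27391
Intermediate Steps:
v(T) = -1000 + T (v(T) = T - 1000 = -1000 + T)
V = -26348 (V = -2 + (670 - 88*307) = -2 + (670 - 27016) = -2 - 26346 = -26348)
V + v(P(-43)) = -26348 + (-1000 - 43) = -26348 - 1043 = -27391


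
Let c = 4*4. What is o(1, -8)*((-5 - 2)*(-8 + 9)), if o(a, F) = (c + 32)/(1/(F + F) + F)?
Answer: 1792/43 ≈ 41.674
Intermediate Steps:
c = 16
o(a, F) = 48/(F + 1/(2*F)) (o(a, F) = (16 + 32)/(1/(F + F) + F) = 48/(1/(2*F) + F) = 48/(F + 1/(2*F)))
o(1, -8)*((-5 - 2)*(-8 + 9)) = (96*(-8)/(1 + 2*(-8)²))*((-5 - 2)*(-8 + 9)) = (96*(-8)/(1 + 2*64))*(-7*1) = (96*(-8)/(1 + 128))*(-7) = (96*(-8)/129)*(-7) = (96*(-8)*(1/129))*(-7) = -256/43*(-7) = 1792/43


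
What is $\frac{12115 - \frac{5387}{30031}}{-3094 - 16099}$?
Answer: $- \frac{363820178}{576384983} \approx -0.63121$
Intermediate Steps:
$\frac{12115 - \frac{5387}{30031}}{-3094 - 16099} = \frac{12115 - \frac{5387}{30031}}{-19193} = \left(12115 - \frac{5387}{30031}\right) \left(- \frac{1}{19193}\right) = \frac{363820178}{30031} \left(- \frac{1}{19193}\right) = - \frac{363820178}{576384983}$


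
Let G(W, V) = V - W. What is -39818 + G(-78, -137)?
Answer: -39877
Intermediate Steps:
-39818 + G(-78, -137) = -39818 + (-137 - 1*(-78)) = -39818 + (-137 + 78) = -39818 - 59 = -39877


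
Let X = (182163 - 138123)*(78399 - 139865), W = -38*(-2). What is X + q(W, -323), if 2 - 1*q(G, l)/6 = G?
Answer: -2706963084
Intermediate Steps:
W = 76
q(G, l) = 12 - 6*G
X = -2706962640 (X = 44040*(-61466) = -2706962640)
X + q(W, -323) = -2706962640 + (12 - 6*76) = -2706962640 + (12 - 456) = -2706962640 - 444 = -2706963084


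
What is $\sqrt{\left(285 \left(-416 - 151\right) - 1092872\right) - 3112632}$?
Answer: $i \sqrt{4367099} \approx 2089.8 i$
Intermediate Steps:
$\sqrt{\left(285 \left(-416 - 151\right) - 1092872\right) - 3112632} = \sqrt{\left(285 \left(-567\right) - 1092872\right) - 3112632} = \sqrt{\left(-161595 - 1092872\right) - 3112632} = \sqrt{-1254467 - 3112632} = \sqrt{-4367099} = i \sqrt{4367099}$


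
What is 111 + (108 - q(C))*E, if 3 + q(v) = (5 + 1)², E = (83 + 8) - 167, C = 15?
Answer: -5589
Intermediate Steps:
E = -76 (E = 91 - 167 = -76)
q(v) = 33 (q(v) = -3 + (5 + 1)² = -3 + 6² = -3 + 36 = 33)
111 + (108 - q(C))*E = 111 + (108 - 1*33)*(-76) = 111 + (108 - 33)*(-76) = 111 + 75*(-76) = 111 - 5700 = -5589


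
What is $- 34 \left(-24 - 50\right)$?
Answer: $2516$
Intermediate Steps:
$- 34 \left(-24 - 50\right) = \left(-34\right) \left(-74\right) = 2516$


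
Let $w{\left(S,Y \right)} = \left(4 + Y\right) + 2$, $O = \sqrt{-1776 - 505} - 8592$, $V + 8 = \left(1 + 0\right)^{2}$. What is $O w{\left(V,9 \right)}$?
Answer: $-128880 + 15 i \sqrt{2281} \approx -1.2888 \cdot 10^{5} + 716.4 i$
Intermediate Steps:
$V = -7$ ($V = -8 + \left(1 + 0\right)^{2} = -8 + 1^{2} = -8 + 1 = -7$)
$O = -8592 + i \sqrt{2281}$ ($O = \sqrt{-2281} - 8592 = i \sqrt{2281} - 8592 = -8592 + i \sqrt{2281} \approx -8592.0 + 47.76 i$)
$w{\left(S,Y \right)} = 6 + Y$
$O w{\left(V,9 \right)} = \left(-8592 + i \sqrt{2281}\right) \left(6 + 9\right) = \left(-8592 + i \sqrt{2281}\right) 15 = -128880 + 15 i \sqrt{2281}$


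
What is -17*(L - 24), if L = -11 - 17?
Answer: 884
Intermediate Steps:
L = -28
-17*(L - 24) = -17*(-28 - 24) = -17*(-52) = 884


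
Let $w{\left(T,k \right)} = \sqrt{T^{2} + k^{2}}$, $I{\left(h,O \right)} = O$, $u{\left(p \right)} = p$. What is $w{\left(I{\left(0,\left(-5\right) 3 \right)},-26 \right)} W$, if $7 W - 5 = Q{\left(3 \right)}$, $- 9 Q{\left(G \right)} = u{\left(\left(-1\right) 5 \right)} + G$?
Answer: $\frac{47 \sqrt{901}}{63} \approx 22.393$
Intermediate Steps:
$Q{\left(G \right)} = \frac{5}{9} - \frac{G}{9}$ ($Q{\left(G \right)} = - \frac{\left(-1\right) 5 + G}{9} = - \frac{-5 + G}{9} = \frac{5}{9} - \frac{G}{9}$)
$W = \frac{47}{63}$ ($W = \frac{5}{7} + \frac{\frac{5}{9} - \frac{1}{3}}{7} = \frac{5}{7} + \frac{1}{7} \cdot \frac{2}{9} = \frac{5}{7} + \frac{2}{63} = \frac{47}{63} \approx 0.74603$)
$w{\left(I{\left(0,\left(-5\right) 3 \right)},-26 \right)} W = \sqrt{\left(\left(-5\right) 3\right)^{2} + \left(-26\right)^{2}} \cdot \frac{47}{63} = \sqrt{\left(-15\right)^{2} + 676} \cdot \frac{47}{63} = \sqrt{225 + 676} \cdot \frac{47}{63} = \sqrt{901} \cdot \frac{47}{63} = \frac{47 \sqrt{901}}{63}$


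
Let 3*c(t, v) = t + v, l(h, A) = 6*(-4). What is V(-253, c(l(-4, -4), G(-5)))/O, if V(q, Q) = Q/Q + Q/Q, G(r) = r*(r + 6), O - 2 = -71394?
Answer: -1/35696 ≈ -2.8014e-5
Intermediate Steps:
O = -71392 (O = 2 - 71394 = -71392)
l(h, A) = -24
G(r) = r*(6 + r)
c(t, v) = t/3 + v/3 (c(t, v) = (t + v)/3 = t/3 + v/3)
V(q, Q) = 2 (V(q, Q) = 1 + 1 = 2)
V(-253, c(l(-4, -4), G(-5)))/O = 2/(-71392) = 2*(-1/71392) = -1/35696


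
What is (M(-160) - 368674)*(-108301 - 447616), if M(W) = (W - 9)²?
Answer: 189074598621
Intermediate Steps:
M(W) = (-9 + W)²
(M(-160) - 368674)*(-108301 - 447616) = ((-9 - 160)² - 368674)*(-108301 - 447616) = ((-169)² - 368674)*(-555917) = (28561 - 368674)*(-555917) = -340113*(-555917) = 189074598621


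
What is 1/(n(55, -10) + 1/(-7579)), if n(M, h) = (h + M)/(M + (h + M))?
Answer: 151580/68191 ≈ 2.2229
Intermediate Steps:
n(M, h) = (M + h)/(h + 2*M) (n(M, h) = (M + h)/(M + (M + h)) = (M + h)/(h + 2*M))
1/(n(55, -10) + 1/(-7579)) = 1/((55 - 10)/(-10 + 2*55) + 1/(-7579)) = 1/(45/(-10 + 110) - 1/7579) = 1/(45/100 - 1/7579) = 1/((1/100)*45 - 1/7579) = 1/(9/20 - 1/7579) = 1/(68191/151580) = 151580/68191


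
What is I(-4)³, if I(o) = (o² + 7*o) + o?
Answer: -4096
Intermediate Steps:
I(o) = o² + 8*o
I(-4)³ = (-4*(8 - 4))³ = (-4*4)³ = (-16)³ = -4096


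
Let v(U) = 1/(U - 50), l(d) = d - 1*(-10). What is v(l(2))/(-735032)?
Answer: 1/27931216 ≈ 3.5802e-8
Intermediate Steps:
l(d) = 10 + d (l(d) = d + 10 = 10 + d)
v(U) = 1/(-50 + U)
v(l(2))/(-735032) = 1/((-50 + (10 + 2))*(-735032)) = -1/735032/(-50 + 12) = -1/735032/(-38) = -1/38*(-1/735032) = 1/27931216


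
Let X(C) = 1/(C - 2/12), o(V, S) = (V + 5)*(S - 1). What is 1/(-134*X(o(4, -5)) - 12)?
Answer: -325/3096 ≈ -0.10497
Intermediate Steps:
o(V, S) = (-1 + S)*(5 + V) (o(V, S) = (5 + V)*(-1 + S) = (-1 + S)*(5 + V))
X(C) = 1/(-1/6 + C) (X(C) = 1/(C - 2*1/12) = 1/(C - 1/6) = 1/(-1/6 + C))
1/(-134*X(o(4, -5)) - 12) = 1/(-804/(-1 + 6*(-5 - 1*4 + 5*(-5) - 5*4)) - 12) = 1/(-804/(-1 + 6*(-5 - 4 - 25 - 20)) - 12) = 1/(-804/(-1 + 6*(-54)) - 12) = 1/(-804/(-1 - 324) - 12) = 1/(-804/(-325) - 12) = 1/(-804*(-1)/325 - 12) = 1/(-134*(-6/325) - 12) = 1/(804/325 - 12) = 1/(-3096/325) = -325/3096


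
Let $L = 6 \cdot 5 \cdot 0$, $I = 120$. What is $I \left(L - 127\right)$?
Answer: $-15240$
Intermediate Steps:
$L = 0$ ($L = 30 \cdot 0 = 0$)
$I \left(L - 127\right) = 120 \left(0 - 127\right) = 120 \left(-127\right) = -15240$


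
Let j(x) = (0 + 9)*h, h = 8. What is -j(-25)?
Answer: -72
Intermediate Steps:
j(x) = 72 (j(x) = (0 + 9)*8 = 9*8 = 72)
-j(-25) = -1*72 = -72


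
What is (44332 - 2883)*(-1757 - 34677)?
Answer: -1510152866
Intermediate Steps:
(44332 - 2883)*(-1757 - 34677) = 41449*(-36434) = -1510152866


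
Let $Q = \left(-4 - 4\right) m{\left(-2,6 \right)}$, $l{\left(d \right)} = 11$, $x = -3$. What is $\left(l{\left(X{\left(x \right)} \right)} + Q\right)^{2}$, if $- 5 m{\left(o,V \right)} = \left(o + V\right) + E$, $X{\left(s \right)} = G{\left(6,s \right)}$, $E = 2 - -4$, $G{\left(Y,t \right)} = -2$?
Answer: $729$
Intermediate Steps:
$E = 6$ ($E = 2 + 4 = 6$)
$X{\left(s \right)} = -2$
$m{\left(o,V \right)} = - \frac{6}{5} - \frac{V}{5} - \frac{o}{5}$ ($m{\left(o,V \right)} = - \frac{\left(o + V\right) + 6}{5} = - \frac{\left(V + o\right) + 6}{5} = - \frac{6 + V + o}{5} = - \frac{6}{5} - \frac{V}{5} - \frac{o}{5}$)
$Q = 16$ ($Q = \left(-4 - 4\right) \left(- \frac{6}{5} - \frac{6}{5} - - \frac{2}{5}\right) = - 8 \left(- \frac{6}{5} - \frac{6}{5} + \frac{2}{5}\right) = \left(-8\right) \left(-2\right) = 16$)
$\left(l{\left(X{\left(x \right)} \right)} + Q\right)^{2} = \left(11 + 16\right)^{2} = 27^{2} = 729$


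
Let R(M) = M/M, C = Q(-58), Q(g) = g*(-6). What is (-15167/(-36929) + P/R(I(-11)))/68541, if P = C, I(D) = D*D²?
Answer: 12866459/2531150589 ≈ 0.0050832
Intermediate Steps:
Q(g) = -6*g
C = 348 (C = -6*(-58) = 348)
I(D) = D³
P = 348
R(M) = 1
(-15167/(-36929) + P/R(I(-11)))/68541 = (-15167/(-36929) + 348/1)/68541 = (-15167*(-1/36929) + 348*1)*(1/68541) = (15167/36929 + 348)*(1/68541) = (12866459/36929)*(1/68541) = 12866459/2531150589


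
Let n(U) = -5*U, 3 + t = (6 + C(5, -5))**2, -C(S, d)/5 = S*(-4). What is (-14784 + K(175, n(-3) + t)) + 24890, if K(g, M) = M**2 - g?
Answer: 126527435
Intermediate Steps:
C(S, d) = 20*S (C(S, d) = -5*S*(-4) = -(-20)*S = 20*S)
t = 11233 (t = -3 + (6 + 20*5)**2 = -3 + (6 + 100)**2 = -3 + 106**2 = -3 + 11236 = 11233)
(-14784 + K(175, n(-3) + t)) + 24890 = (-14784 + ((-5*(-3) + 11233)**2 - 1*175)) + 24890 = (-14784 + ((15 + 11233)**2 - 175)) + 24890 = (-14784 + (11248**2 - 175)) + 24890 = (-14784 + (126517504 - 175)) + 24890 = (-14784 + 126517329) + 24890 = 126502545 + 24890 = 126527435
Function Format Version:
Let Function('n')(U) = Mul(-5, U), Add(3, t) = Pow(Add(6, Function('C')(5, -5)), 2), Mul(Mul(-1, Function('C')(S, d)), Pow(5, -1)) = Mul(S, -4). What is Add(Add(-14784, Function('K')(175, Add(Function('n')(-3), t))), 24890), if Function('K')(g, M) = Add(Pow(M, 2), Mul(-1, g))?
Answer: 126527435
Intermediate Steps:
Function('C')(S, d) = Mul(20, S) (Function('C')(S, d) = Mul(-5, Mul(S, -4)) = Mul(-5, Mul(-4, S)) = Mul(20, S))
t = 11233 (t = Add(-3, Pow(Add(6, Mul(20, 5)), 2)) = Add(-3, Pow(Add(6, 100), 2)) = Add(-3, Pow(106, 2)) = Add(-3, 11236) = 11233)
Add(Add(-14784, Function('K')(175, Add(Function('n')(-3), t))), 24890) = Add(Add(-14784, Add(Pow(Add(Mul(-5, -3), 11233), 2), Mul(-1, 175))), 24890) = Add(Add(-14784, Add(Pow(Add(15, 11233), 2), -175)), 24890) = Add(Add(-14784, Add(Pow(11248, 2), -175)), 24890) = Add(Add(-14784, Add(126517504, -175)), 24890) = Add(Add(-14784, 126517329), 24890) = Add(126502545, 24890) = 126527435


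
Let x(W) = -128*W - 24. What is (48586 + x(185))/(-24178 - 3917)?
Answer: -8294/9365 ≈ -0.88564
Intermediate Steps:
x(W) = -24 - 128*W
(48586 + x(185))/(-24178 - 3917) = (48586 + (-24 - 128*185))/(-24178 - 3917) = (48586 + (-24 - 23680))/(-28095) = (48586 - 23704)*(-1/28095) = 24882*(-1/28095) = -8294/9365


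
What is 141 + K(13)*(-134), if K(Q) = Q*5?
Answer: -8569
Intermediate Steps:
K(Q) = 5*Q
141 + K(13)*(-134) = 141 + (5*13)*(-134) = 141 + 65*(-134) = 141 - 8710 = -8569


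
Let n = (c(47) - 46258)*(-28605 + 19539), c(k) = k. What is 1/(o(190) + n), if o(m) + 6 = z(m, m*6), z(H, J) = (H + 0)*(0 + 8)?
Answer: 1/418950440 ≈ 2.3869e-9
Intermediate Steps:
z(H, J) = 8*H (z(H, J) = H*8 = 8*H)
o(m) = -6 + 8*m
n = 418948926 (n = (47 - 46258)*(-28605 + 19539) = -46211*(-9066) = 418948926)
1/(o(190) + n) = 1/((-6 + 8*190) + 418948926) = 1/((-6 + 1520) + 418948926) = 1/(1514 + 418948926) = 1/418950440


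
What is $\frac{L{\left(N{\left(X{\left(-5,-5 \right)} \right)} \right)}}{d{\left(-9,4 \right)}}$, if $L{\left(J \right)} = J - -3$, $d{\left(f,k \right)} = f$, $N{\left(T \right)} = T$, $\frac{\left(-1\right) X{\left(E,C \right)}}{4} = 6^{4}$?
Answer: $\frac{1727}{3} \approx 575.67$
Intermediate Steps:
$X{\left(E,C \right)} = -5184$ ($X{\left(E,C \right)} = - 4 \cdot 6^{4} = \left(-4\right) 1296 = -5184$)
$L{\left(J \right)} = 3 + J$ ($L{\left(J \right)} = J + 3 = 3 + J$)
$\frac{L{\left(N{\left(X{\left(-5,-5 \right)} \right)} \right)}}{d{\left(-9,4 \right)}} = \frac{3 - 5184}{-9} = \left(-5181\right) \left(- \frac{1}{9}\right) = \frac{1727}{3}$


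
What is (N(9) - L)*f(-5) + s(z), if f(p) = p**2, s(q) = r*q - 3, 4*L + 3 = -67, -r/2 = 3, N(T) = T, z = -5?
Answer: 1379/2 ≈ 689.50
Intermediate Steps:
r = -6 (r = -2*3 = -6)
L = -35/2 (L = -3/4 + (1/4)*(-67) = -3/4 - 67/4 = -35/2 ≈ -17.500)
s(q) = -3 - 6*q (s(q) = -6*q - 3 = -3 - 6*q)
(N(9) - L)*f(-5) + s(z) = (9 - 1*(-35/2))*(-5)**2 + (-3 - 6*(-5)) = (9 + 35/2)*25 + (-3 + 30) = (53/2)*25 + 27 = 1325/2 + 27 = 1379/2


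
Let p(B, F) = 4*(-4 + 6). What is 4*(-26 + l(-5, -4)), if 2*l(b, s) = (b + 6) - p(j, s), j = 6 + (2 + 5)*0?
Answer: -118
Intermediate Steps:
j = 6 (j = 6 + 7*0 = 6 + 0 = 6)
p(B, F) = 8 (p(B, F) = 4*2 = 8)
l(b, s) = -1 + b/2 (l(b, s) = ((b + 6) - 1*8)/2 = ((6 + b) - 8)/2 = (-2 + b)/2 = -1 + b/2)
4*(-26 + l(-5, -4)) = 4*(-26 + (-1 + (½)*(-5))) = 4*(-26 + (-1 - 5/2)) = 4*(-26 - 7/2) = 4*(-59/2) = -118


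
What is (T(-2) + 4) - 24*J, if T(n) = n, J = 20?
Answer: -478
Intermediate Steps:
(T(-2) + 4) - 24*J = (-2 + 4) - 24*20 = 2 - 480 = -478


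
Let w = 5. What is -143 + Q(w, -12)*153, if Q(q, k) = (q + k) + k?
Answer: -3050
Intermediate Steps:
Q(q, k) = q + 2*k (Q(q, k) = (k + q) + k = q + 2*k)
-143 + Q(w, -12)*153 = -143 + (5 + 2*(-12))*153 = -143 + (5 - 24)*153 = -143 - 19*153 = -143 - 2907 = -3050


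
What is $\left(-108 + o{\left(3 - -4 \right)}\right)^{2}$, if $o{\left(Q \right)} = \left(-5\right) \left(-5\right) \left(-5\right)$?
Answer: $54289$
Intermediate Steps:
$o{\left(Q \right)} = -125$ ($o{\left(Q \right)} = 25 \left(-5\right) = -125$)
$\left(-108 + o{\left(3 - -4 \right)}\right)^{2} = \left(-108 - 125\right)^{2} = \left(-233\right)^{2} = 54289$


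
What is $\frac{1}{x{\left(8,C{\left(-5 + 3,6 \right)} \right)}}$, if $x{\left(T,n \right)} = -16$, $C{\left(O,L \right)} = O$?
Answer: $- \frac{1}{16} \approx -0.0625$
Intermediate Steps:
$\frac{1}{x{\left(8,C{\left(-5 + 3,6 \right)} \right)}} = \frac{1}{-16} = - \frac{1}{16}$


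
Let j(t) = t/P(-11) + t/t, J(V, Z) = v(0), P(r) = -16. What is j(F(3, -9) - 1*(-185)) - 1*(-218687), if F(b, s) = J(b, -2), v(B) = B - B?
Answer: 3498823/16 ≈ 2.1868e+5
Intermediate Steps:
v(B) = 0
J(V, Z) = 0
F(b, s) = 0
j(t) = 1 - t/16 (j(t) = t/(-16) + t/t = t*(-1/16) + 1 = -t/16 + 1 = 1 - t/16)
j(F(3, -9) - 1*(-185)) - 1*(-218687) = (1 - (0 - 1*(-185))/16) - 1*(-218687) = (1 - (0 + 185)/16) + 218687 = (1 - 1/16*185) + 218687 = (1 - 185/16) + 218687 = -169/16 + 218687 = 3498823/16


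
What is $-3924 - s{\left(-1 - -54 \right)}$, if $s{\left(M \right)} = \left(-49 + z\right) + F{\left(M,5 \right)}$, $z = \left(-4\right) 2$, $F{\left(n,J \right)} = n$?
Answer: $-3920$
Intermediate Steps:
$z = -8$
$s{\left(M \right)} = -57 + M$ ($s{\left(M \right)} = \left(-49 - 8\right) + M = -57 + M$)
$-3924 - s{\left(-1 - -54 \right)} = -3924 - \left(-57 - -53\right) = -3924 - \left(-57 + \left(-1 + 54\right)\right) = -3924 - \left(-57 + 53\right) = -3924 - -4 = -3924 + 4 = -3920$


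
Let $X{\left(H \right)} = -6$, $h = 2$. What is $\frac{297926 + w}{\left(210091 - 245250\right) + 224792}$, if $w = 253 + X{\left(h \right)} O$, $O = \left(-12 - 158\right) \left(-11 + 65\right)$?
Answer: $\frac{117753}{63211} \approx 1.8629$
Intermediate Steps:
$O = -9180$ ($O = \left(-170\right) 54 = -9180$)
$w = 55333$ ($w = 253 - -55080 = 253 + 55080 = 55333$)
$\frac{297926 + w}{\left(210091 - 245250\right) + 224792} = \frac{297926 + 55333}{\left(210091 - 245250\right) + 224792} = \frac{353259}{-35159 + 224792} = \frac{353259}{189633} = 353259 \cdot \frac{1}{189633} = \frac{117753}{63211}$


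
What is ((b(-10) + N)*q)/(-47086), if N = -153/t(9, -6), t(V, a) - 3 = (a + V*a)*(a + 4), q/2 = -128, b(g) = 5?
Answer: 19712/965263 ≈ 0.020421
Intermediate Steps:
q = -256 (q = 2*(-128) = -256)
t(V, a) = 3 + (4 + a)*(a + V*a) (t(V, a) = 3 + (a + V*a)*(a + 4) = 3 + (a + V*a)*(4 + a) = 3 + (4 + a)*(a + V*a))
N = -51/41 (N = -153/(3 + (-6)**2 + 4*(-6) + 9*(-6)**2 + 4*9*(-6)) = -153/(3 + 36 - 24 + 9*36 - 216) = -153/(3 + 36 - 24 + 324 - 216) = -153/123 = -153*1/123 = -51/41 ≈ -1.2439)
((b(-10) + N)*q)/(-47086) = ((5 - 51/41)*(-256))/(-47086) = ((154/41)*(-256))*(-1/47086) = -39424/41*(-1/47086) = 19712/965263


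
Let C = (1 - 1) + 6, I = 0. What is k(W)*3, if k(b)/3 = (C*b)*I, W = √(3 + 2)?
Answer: 0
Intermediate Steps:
C = 6 (C = 0 + 6 = 6)
W = √5 ≈ 2.2361
k(b) = 0 (k(b) = 3*((6*b)*0) = 3*0 = 0)
k(W)*3 = 0*3 = 0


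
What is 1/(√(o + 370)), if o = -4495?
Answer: -I*√165/825 ≈ -0.01557*I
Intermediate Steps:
1/(√(o + 370)) = 1/(√(-4495 + 370)) = 1/(√(-4125)) = 1/(5*I*√165) = -I*√165/825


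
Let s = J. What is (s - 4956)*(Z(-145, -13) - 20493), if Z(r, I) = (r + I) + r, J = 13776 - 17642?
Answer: 183462312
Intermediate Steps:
J = -3866
Z(r, I) = I + 2*r (Z(r, I) = (I + r) + r = I + 2*r)
s = -3866
(s - 4956)*(Z(-145, -13) - 20493) = (-3866 - 4956)*((-13 + 2*(-145)) - 20493) = -8822*((-13 - 290) - 20493) = -8822*(-303 - 20493) = -8822*(-20796) = 183462312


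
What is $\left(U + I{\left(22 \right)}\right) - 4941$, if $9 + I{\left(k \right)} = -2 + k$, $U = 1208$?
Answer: $-3722$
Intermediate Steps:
$I{\left(k \right)} = -11 + k$ ($I{\left(k \right)} = -9 + \left(-2 + k\right) = -11 + k$)
$\left(U + I{\left(22 \right)}\right) - 4941 = \left(1208 + \left(-11 + 22\right)\right) - 4941 = \left(1208 + 11\right) - 4941 = 1219 - 4941 = -3722$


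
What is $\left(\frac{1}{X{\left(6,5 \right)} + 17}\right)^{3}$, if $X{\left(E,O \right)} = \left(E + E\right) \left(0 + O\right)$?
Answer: $\frac{1}{456533} \approx 2.1904 \cdot 10^{-6}$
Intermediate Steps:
$X{\left(E,O \right)} = 2 E O$
$\left(\frac{1}{X{\left(6,5 \right)} + 17}\right)^{3} = \left(\frac{1}{2 \cdot 6 \cdot 5 + 17}\right)^{3} = \left(\frac{1}{60 + 17}\right)^{3} = \left(\frac{1}{77}\right)^{3} = \frac{1}{456533}$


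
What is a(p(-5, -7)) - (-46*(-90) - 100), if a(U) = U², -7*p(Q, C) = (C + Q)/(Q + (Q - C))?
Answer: -197944/49 ≈ -4039.7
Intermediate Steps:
p(Q, C) = -(C + Q)/(7*(-C + 2*Q)) (p(Q, C) = -(C + Q)/(7*(Q + (Q - C))) = -(C + Q)/(7*(-C + 2*Q)))
a(p(-5, -7)) - (-46*(-90) - 100) = ((-7 - 5)/(7*(-7 - 2*(-5))))² - (-46*(-90) - 100) = ((⅐)*(-12)/(-7 + 10))² - (4140 - 100) = ((⅐)*(-12)/3)² - 1*4040 = ((⅐)*(⅓)*(-12))² - 4040 = (-4/7)² - 4040 = 16/49 - 4040 = -197944/49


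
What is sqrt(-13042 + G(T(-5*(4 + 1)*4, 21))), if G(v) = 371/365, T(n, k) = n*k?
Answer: I*sqrt(1737385035)/365 ≈ 114.2*I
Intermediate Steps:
T(n, k) = k*n
G(v) = 371/365 (G(v) = 371*(1/365) = 371/365)
sqrt(-13042 + G(T(-5*(4 + 1)*4, 21))) = sqrt(-13042 + 371/365) = sqrt(-4759959/365) = I*sqrt(1737385035)/365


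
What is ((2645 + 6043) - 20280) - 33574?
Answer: -45166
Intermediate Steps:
((2645 + 6043) - 20280) - 33574 = (8688 - 20280) - 33574 = -11592 - 33574 = -45166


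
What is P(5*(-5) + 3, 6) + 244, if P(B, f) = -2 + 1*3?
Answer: 245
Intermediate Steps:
P(B, f) = 1 (P(B, f) = -2 + 3 = 1)
P(5*(-5) + 3, 6) + 244 = 1 + 244 = 245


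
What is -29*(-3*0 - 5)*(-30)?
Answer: -4350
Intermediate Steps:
-29*(-3*0 - 5)*(-30) = -29*(0 - 5)*(-30) = -29*(-5)*(-30) = -(-145)*(-30) = -1*4350 = -4350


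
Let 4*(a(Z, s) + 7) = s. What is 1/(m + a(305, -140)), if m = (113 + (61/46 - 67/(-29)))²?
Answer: 1779556/24134440297 ≈ 7.3735e-5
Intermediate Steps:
m = 24209181649/1779556 (m = (113 + (61*(1/46) - 67*(-1/29)))² = (113 + (61/46 + 67/29))² = (113 + 4851/1334)² = (155593/1334)² = 24209181649/1779556 ≈ 13604.)
a(Z, s) = -7 + s/4
1/(m + a(305, -140)) = 1/(24209181649/1779556 + (-7 + (¼)*(-140))) = 1/(24209181649/1779556 + (-7 - 35)) = 1/(24209181649/1779556 - 42) = 1/(24134440297/1779556) = 1779556/24134440297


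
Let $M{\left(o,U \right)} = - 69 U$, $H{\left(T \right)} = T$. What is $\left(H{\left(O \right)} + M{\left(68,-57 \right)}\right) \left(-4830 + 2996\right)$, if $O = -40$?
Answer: $-7139762$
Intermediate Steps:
$\left(H{\left(O \right)} + M{\left(68,-57 \right)}\right) \left(-4830 + 2996\right) = \left(-40 - -3933\right) \left(-4830 + 2996\right) = \left(-40 + 3933\right) \left(-1834\right) = 3893 \left(-1834\right) = -7139762$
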